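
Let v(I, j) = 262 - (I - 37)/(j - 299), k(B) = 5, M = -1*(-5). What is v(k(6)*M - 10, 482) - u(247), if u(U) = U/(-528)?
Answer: 2819145/10736 ≈ 262.59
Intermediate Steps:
M = 5
u(U) = -U/528 (u(U) = U*(-1/528) = -U/528)
v(I, j) = 262 - (-37 + I)/(-299 + j)
v(k(6)*M - 10, 482) - u(247) = (-78301 - (5*5 - 10) + 262*482)/(-299 + 482) - (-1)*247/528 = (-78301 - (25 - 10) + 126284)/183 - 1*(-247/528) = (-78301 - 1*15 + 126284)/183 + 247/528 = (-78301 - 15 + 126284)/183 + 247/528 = (1/183)*47968 + 247/528 = 47968/183 + 247/528 = 2819145/10736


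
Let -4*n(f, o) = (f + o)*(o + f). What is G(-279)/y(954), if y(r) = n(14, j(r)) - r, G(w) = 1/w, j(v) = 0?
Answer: 1/279837 ≈ 3.5735e-6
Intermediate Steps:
n(f, o) = -(f + o)²/4 (n(f, o) = -(f + o)*(o + f)/4 = -(f + o)*(f + o)/4 = -(f + o)²/4)
y(r) = -49 - r (y(r) = -(14 + 0)²/4 - r = -¼*14² - r = -¼*196 - r = -49 - r)
G(-279)/y(954) = 1/((-279)*(-49 - 1*954)) = -1/(279*(-49 - 954)) = -1/279/(-1003) = -1/279*(-1/1003) = 1/279837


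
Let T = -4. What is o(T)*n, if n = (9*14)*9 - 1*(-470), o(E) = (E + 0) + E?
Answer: -12832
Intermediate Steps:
o(E) = 2*E (o(E) = E + E = 2*E)
n = 1604 (n = 126*9 + 470 = 1134 + 470 = 1604)
o(T)*n = (2*(-4))*1604 = -8*1604 = -12832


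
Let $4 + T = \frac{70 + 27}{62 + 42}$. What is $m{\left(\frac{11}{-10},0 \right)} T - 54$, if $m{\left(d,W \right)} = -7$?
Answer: $- \frac{3383}{104} \approx -32.529$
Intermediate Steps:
$T = - \frac{319}{104}$ ($T = -4 + \frac{70 + 27}{62 + 42} = -4 + \frac{97}{104} = - \frac{319}{104} \approx -3.0673$)
$m{\left(\frac{11}{-10},0 \right)} T - 54 = \left(-7\right) \left(- \frac{319}{104}\right) - 54 = \frac{2233}{104} - 54 = - \frac{3383}{104}$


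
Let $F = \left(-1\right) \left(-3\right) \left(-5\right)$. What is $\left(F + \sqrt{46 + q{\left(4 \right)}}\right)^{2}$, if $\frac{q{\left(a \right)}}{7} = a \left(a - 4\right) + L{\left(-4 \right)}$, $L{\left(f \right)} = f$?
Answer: $243 - 90 \sqrt{2} \approx 115.72$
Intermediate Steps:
$F = -15$ ($F = 3 \left(-5\right) = -15$)
$q{\left(a \right)} = -28 + 7 a \left(-4 + a\right)$ ($q{\left(a \right)} = 7 \left(a \left(a - 4\right) - 4\right) = 7 \left(a \left(-4 + a\right) - 4\right) = 7 \left(-4 + a \left(-4 + a\right)\right) = -28 + 7 a \left(-4 + a\right)$)
$\left(F + \sqrt{46 + q{\left(4 \right)}}\right)^{2} = \left(-15 + \sqrt{46 - \left(140 - 112\right)}\right)^{2} = \left(-15 + \sqrt{46 - 28}\right)^{2} = \left(-15 + \sqrt{18}\right)^{2} = \left(-15 + 3 \sqrt{2}\right)^{2}$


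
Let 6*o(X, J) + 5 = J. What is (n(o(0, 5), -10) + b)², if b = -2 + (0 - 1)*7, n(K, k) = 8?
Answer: 1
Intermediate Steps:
o(X, J) = -⅚ + J/6
b = -9 (b = -2 - 1*7 = -2 - 7 = -9)
(n(o(0, 5), -10) + b)² = (8 - 9)² = (-1)² = 1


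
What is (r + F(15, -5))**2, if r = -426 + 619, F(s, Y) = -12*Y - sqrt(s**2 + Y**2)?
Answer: 64259 - 2530*sqrt(10) ≈ 56258.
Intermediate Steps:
F(s, Y) = -sqrt(Y**2 + s**2) - 12*Y (F(s, Y) = -12*Y - sqrt(Y**2 + s**2) = -sqrt(Y**2 + s**2) - 12*Y)
r = 193
(r + F(15, -5))**2 = (193 + (-sqrt((-5)**2 + 15**2) - 12*(-5)))**2 = (193 + (-sqrt(25 + 225) + 60))**2 = (193 + (-sqrt(250) + 60))**2 = (193 + (-5*sqrt(10) + 60))**2 = (193 + (60 - 5*sqrt(10)))**2 = (253 - 5*sqrt(10))**2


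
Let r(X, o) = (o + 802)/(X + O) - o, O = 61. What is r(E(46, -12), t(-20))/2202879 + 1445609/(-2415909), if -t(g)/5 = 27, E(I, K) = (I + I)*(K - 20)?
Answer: -3059993250869857/5114398949132571 ≈ -0.59831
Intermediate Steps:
E(I, K) = 2*I*(-20 + K) (E(I, K) = (2*I)*(-20 + K) = 2*I*(-20 + K))
t(g) = -135 (t(g) = -5*27 = -135)
r(X, o) = -o + (802 + o)/(61 + X) (r(X, o) = (o + 802)/(X + 61) - o = (802 + o)/(61 + X) - o = -o + (802 + o)/(61 + X))
r(E(46, -12), t(-20))/2202879 + 1445609/(-2415909) = ((802 - 60*(-135) - 1*2*46*(-20 - 12)*(-135))/(61 + 2*46*(-20 - 12)))/2202879 + 1445609/(-2415909) = ((802 + 8100 - 1*2*46*(-32)*(-135))/(61 + 2*46*(-32)))*(1/2202879) + 1445609*(-1/2415909) = ((802 + 8100 - 1*(-2944)*(-135))/(61 - 2944))*(1/2202879) - 1445609/2415909 = ((802 + 8100 - 397440)/(-2883))*(1/2202879) - 1445609/2415909 = -1/2883*(-388538)*(1/2202879) - 1445609/2415909 = (388538/2883)*(1/2202879) - 1445609/2415909 = 388538/6350900157 - 1445609/2415909 = -3059993250869857/5114398949132571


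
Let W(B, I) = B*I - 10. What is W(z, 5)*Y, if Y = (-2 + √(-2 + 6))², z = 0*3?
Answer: 0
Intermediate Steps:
z = 0
W(B, I) = -10 + B*I
Y = 0 (Y = (-2 + √4)² = (-2 + 2)² = 0² = 0)
W(z, 5)*Y = (-10 + 0*5)*0 = (-10 + 0)*0 = -10*0 = 0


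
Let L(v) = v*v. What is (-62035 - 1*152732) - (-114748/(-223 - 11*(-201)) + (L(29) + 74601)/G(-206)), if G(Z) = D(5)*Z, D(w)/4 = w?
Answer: -219804907383/1023820 ≈ -2.1469e+5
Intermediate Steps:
D(w) = 4*w
L(v) = v²
G(Z) = 20*Z (G(Z) = (4*5)*Z = 20*Z)
(-62035 - 1*152732) - (-114748/(-223 - 11*(-201)) + (L(29) + 74601)/G(-206)) = (-62035 - 1*152732) - (-114748/(-223 - 11*(-201)) + (29² + 74601)/((20*(-206)))) = (-62035 - 152732) - (-114748/(-223 + 2211) + (841 + 74601)/(-4120)) = -214767 - (-114748/1988 + 75442*(-1/4120)) = -214767 - (-114748*1/1988 - 37721/2060) = -214767 - (-28687/497 - 37721/2060) = -214767 - 1*(-77842557/1023820) = -214767 + 77842557/1023820 = -219804907383/1023820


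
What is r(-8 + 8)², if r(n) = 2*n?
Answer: 0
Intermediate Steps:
r(-8 + 8)² = (2*(-8 + 8))² = (2*0)² = 0² = 0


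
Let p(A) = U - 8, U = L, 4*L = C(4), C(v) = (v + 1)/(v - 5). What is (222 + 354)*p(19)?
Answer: -5328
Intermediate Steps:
C(v) = (1 + v)/(-5 + v)
L = -5/4 (L = ((1 + 4)/(-5 + 4))/4 = (5/(-1))/4 = (-1*5)/4 = (1/4)*(-5) = -5/4 ≈ -1.2500)
U = -5/4 ≈ -1.2500
p(A) = -37/4 (p(A) = -5/4 - 8 = -37/4)
(222 + 354)*p(19) = (222 + 354)*(-37/4) = 576*(-37/4) = -5328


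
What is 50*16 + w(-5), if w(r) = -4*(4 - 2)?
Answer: 792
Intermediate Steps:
w(r) = -8 (w(r) = -4*2 = -8)
50*16 + w(-5) = 50*16 - 8 = 800 - 8 = 792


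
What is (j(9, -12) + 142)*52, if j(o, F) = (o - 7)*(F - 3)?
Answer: 5824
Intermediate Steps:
j(o, F) = (-7 + o)*(-3 + F)
(j(9, -12) + 142)*52 = ((21 - 7*(-12) - 3*9 - 12*9) + 142)*52 = ((21 + 84 - 27 - 108) + 142)*52 = (-30 + 142)*52 = 112*52 = 5824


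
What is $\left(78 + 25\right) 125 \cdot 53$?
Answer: $682375$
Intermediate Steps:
$\left(78 + 25\right) 125 \cdot 53 = 103 \cdot 125 \cdot 53 = 12875 \cdot 53 = 682375$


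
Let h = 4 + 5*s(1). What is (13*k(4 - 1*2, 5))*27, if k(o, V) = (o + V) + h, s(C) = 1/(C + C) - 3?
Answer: -1053/2 ≈ -526.50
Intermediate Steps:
s(C) = -3 + 1/(2*C) (s(C) = 1/(2*C) - 3 = -3 + 1/(2*C))
h = -17/2 (h = 4 + 5*(-3 + (1/2)/1) = 4 + 5*(-3 + (1/2)*1) = 4 + 5*(-3 + 1/2) = 4 + 5*(-5/2) = 4 - 25/2 = -17/2 ≈ -8.5000)
k(o, V) = -17/2 + V + o (k(o, V) = (o + V) - 17/2 = (V + o) - 17/2 = -17/2 + V + o)
(13*k(4 - 1*2, 5))*27 = (13*(-17/2 + 5 + (4 - 1*2)))*27 = (13*(-17/2 + 5 + (4 - 2)))*27 = (13*(-17/2 + 5 + 2))*27 = (13*(-3/2))*27 = -39/2*27 = -1053/2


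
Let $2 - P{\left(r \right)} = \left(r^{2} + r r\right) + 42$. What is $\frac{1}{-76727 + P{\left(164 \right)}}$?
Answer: $- \frac{1}{130559} \approx -7.6594 \cdot 10^{-6}$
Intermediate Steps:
$P{\left(r \right)} = -40 - 2 r^{2}$ ($P{\left(r \right)} = 2 - \left(\left(r^{2} + r r\right) + 42\right) = 2 - \left(\left(r^{2} + r^{2}\right) + 42\right) = 2 - \left(2 r^{2} + 42\right) = 2 - \left(42 + 2 r^{2}\right) = -40 - 2 r^{2}$)
$\frac{1}{-76727 + P{\left(164 \right)}} = \frac{1}{-76727 - \left(40 + 2 \cdot 164^{2}\right)} = \frac{1}{-76727 - 53832} = \frac{1}{-130559} = - \frac{1}{130559}$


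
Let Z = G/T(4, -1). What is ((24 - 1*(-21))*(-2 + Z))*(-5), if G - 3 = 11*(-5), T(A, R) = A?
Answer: 3375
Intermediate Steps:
G = -52 (G = 3 + 11*(-5) = 3 - 55 = -52)
Z = -13 (Z = -52/4 = -52*1/4 = -13)
((24 - 1*(-21))*(-2 + Z))*(-5) = ((24 - 1*(-21))*(-2 - 13))*(-5) = ((24 + 21)*(-15))*(-5) = (45*(-15))*(-5) = -675*(-5) = 3375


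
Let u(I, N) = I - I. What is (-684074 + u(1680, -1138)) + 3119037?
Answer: 2434963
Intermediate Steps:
u(I, N) = 0
(-684074 + u(1680, -1138)) + 3119037 = (-684074 + 0) + 3119037 = -684074 + 3119037 = 2434963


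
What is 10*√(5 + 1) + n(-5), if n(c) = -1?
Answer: -1 + 10*√6 ≈ 23.495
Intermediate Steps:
10*√(5 + 1) + n(-5) = 10*√(5 + 1) - 1 = 10*√6 - 1 = -1 + 10*√6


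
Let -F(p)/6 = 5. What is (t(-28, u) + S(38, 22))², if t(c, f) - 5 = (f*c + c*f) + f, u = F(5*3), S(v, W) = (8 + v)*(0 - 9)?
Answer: 1540081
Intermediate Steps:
S(v, W) = -72 - 9*v (S(v, W) = (8 + v)*(-9) = -72 - 9*v)
F(p) = -30 (F(p) = -6*5 = -30)
u = -30
t(c, f) = 5 + f + 2*c*f (t(c, f) = 5 + ((f*c + c*f) + f) = 5 + ((c*f + c*f) + f) = 5 + (2*c*f + f) = 5 + (f + 2*c*f) = 5 + f + 2*c*f)
(t(-28, u) + S(38, 22))² = ((5 - 30 + 2*(-28)*(-30)) + (-72 - 9*38))² = ((5 - 30 + 1680) + (-72 - 342))² = (1655 - 414)² = 1241² = 1540081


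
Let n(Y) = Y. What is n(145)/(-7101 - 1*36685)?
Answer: -145/43786 ≈ -0.0033116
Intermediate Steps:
n(145)/(-7101 - 1*36685) = 145/(-7101 - 1*36685) = 145/(-7101 - 36685) = 145/(-43786) = 145*(-1/43786) = -145/43786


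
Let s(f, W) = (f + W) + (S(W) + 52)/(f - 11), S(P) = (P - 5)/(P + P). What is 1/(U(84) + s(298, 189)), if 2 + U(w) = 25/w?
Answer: 216972/105335675 ≈ 0.0020598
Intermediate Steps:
S(P) = (-5 + P)/(2*P) (S(P) = (-5 + P)/((2*P)) = (-5 + P)*(1/(2*P)) = (-5 + P)/(2*P))
s(f, W) = W + f + (52 + (-5 + W)/(2*W))/(-11 + f) (s(f, W) = (f + W) + ((-5 + W)/(2*W) + 52)/(f - 11) = (W + f) + (52 + (-5 + W)/(2*W))/(-11 + f) = W + f + (52 + (-5 + W)/(2*W))/(-11 + f))
U(w) = -2 + 25/w
1/(U(84) + s(298, 189)) = 1/((-2 + 25/84) + (1/2)*(-5 + 189 + 2*189*(52 + 298**2 - 11*189 - 11*298 + 189*298))/(189*(-11 + 298))) = 1/((-2 + 25*(1/84)) + (1/2)*(1/189)*(-5 + 189 + 2*189*(52 + 88804 - 2079 - 3278 + 56322))/287) = 1/((-2 + 25/84) + (1/2)*(1/189)*(1/287)*(-5 + 189 + 2*189*139821)) = 1/(-143/84 + (1/2)*(1/189)*(1/287)*(-5 + 189 + 52852338)) = 1/(-143/84 + (1/2)*(1/189)*(1/287)*52852522) = 1/(-143/84 + 26426261/54243) = 1/(105335675/216972) = 216972/105335675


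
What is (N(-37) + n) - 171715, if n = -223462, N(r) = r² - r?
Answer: -393771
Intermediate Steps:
(N(-37) + n) - 171715 = (-37*(-1 - 37) - 223462) - 171715 = (-37*(-38) - 223462) - 171715 = (1406 - 223462) - 171715 = -222056 - 171715 = -393771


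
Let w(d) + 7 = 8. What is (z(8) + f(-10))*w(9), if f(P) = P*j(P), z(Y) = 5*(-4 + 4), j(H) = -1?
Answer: 10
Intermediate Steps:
w(d) = 1 (w(d) = -7 + 8 = 1)
z(Y) = 0 (z(Y) = 5*0 = 0)
f(P) = -P (f(P) = P*(-1) = -P)
(z(8) + f(-10))*w(9) = (0 - 1*(-10))*1 = (0 + 10)*1 = 10*1 = 10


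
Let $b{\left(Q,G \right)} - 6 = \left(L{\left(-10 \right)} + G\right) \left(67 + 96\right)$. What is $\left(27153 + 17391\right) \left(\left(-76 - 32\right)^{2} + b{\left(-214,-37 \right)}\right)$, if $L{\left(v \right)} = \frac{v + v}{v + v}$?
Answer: $258444288$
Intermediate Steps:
$L{\left(v \right)} = 1$ ($L{\left(v \right)} = \frac{2 v}{2 v} = 2 v \frac{1}{2 v} = 1$)
$b{\left(Q,G \right)} = 169 + 163 G$ ($b{\left(Q,G \right)} = 6 + \left(1 + G\right) \left(67 + 96\right) = 6 + \left(1 + G\right) 163 = 6 + \left(163 + 163 G\right) = 169 + 163 G$)
$\left(27153 + 17391\right) \left(\left(-76 - 32\right)^{2} + b{\left(-214,-37 \right)}\right) = \left(27153 + 17391\right) \left(\left(-76 - 32\right)^{2} + \left(169 + 163 \left(-37\right)\right)\right) = 44544 \left(\left(-108\right)^{2} + \left(169 - 6031\right)\right) = 44544 \left(11664 - 5862\right) = 44544 \cdot 5802 = 258444288$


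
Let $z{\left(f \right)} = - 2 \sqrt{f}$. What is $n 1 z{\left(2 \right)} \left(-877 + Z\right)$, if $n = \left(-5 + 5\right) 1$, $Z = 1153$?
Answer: $0$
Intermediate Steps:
$n = 0$ ($n = 0 \cdot 1 = 0$)
$n 1 z{\left(2 \right)} \left(-877 + Z\right) = 0 \cdot 1 \left(- 2 \sqrt{2}\right) \left(-877 + 1153\right) = 0 \left(- 2 \sqrt{2}\right) 276 = 0 \cdot 276 = 0$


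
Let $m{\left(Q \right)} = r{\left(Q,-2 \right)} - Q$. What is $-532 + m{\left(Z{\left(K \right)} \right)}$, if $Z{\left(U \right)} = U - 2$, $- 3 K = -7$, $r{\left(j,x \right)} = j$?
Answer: $-532$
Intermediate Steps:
$K = \frac{7}{3}$ ($K = \left(- \frac{1}{3}\right) \left(-7\right) = \frac{7}{3} \approx 2.3333$)
$Z{\left(U \right)} = -2 + U$
$m{\left(Q \right)} = 0$ ($m{\left(Q \right)} = Q - Q = 0$)
$-532 + m{\left(Z{\left(K \right)} \right)} = -532 + 0 = -532$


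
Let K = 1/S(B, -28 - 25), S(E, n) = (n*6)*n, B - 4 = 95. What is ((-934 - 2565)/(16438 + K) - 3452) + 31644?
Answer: 7810423354030/277046053 ≈ 28192.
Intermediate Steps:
B = 99 (B = 4 + 95 = 99)
S(E, n) = 6*n² (S(E, n) = (6*n)*n = 6*n²)
K = 1/16854 (K = 1/(6*(-28 - 25)²) = 1/(6*(-53)²) = 1/(6*2809) = 1/16854 ≈ 5.9333e-5)
((-934 - 2565)/(16438 + K) - 3452) + 31644 = ((-934 - 2565)/(16438 + 1/16854) - 3452) + 31644 = (-3499/277046053/16854 - 3452) + 31644 = (-3499*16854/277046053 - 3452) + 31644 = (-58972146/277046053 - 3452) + 31644 = -956421947102/277046053 + 31644 = 7810423354030/277046053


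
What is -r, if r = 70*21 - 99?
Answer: -1371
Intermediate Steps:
r = 1371 (r = 1470 - 99 = 1371)
-r = -1*1371 = -1371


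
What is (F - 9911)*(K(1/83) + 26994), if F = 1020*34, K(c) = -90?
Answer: 666385176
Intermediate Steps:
F = 34680
(F - 9911)*(K(1/83) + 26994) = (34680 - 9911)*(-90 + 26994) = 24769*26904 = 666385176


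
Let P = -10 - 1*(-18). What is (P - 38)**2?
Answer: 900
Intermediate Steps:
P = 8 (P = -10 + 18 = 8)
(P - 38)**2 = (8 - 38)**2 = (-30)**2 = 900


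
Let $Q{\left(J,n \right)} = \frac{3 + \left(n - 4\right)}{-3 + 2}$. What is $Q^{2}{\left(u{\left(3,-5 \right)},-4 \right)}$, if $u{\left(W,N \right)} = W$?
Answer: $25$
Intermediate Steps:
$Q{\left(J,n \right)} = 1 - n$ ($Q{\left(J,n \right)} = \frac{3 + \left(n - 4\right)}{-1} = \left(3 + \left(-4 + n\right)\right) \left(-1\right) = \left(-1 + n\right) \left(-1\right) = 1 - n$)
$Q^{2}{\left(u{\left(3,-5 \right)},-4 \right)} = \left(1 - -4\right)^{2} = \left(1 + 4\right)^{2} = 5^{2} = 25$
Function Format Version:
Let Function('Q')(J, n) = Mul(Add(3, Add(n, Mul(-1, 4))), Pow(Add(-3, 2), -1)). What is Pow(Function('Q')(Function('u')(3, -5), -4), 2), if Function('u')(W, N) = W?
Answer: 25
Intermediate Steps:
Function('Q')(J, n) = Add(1, Mul(-1, n)) (Function('Q')(J, n) = Mul(Add(3, Add(n, -4)), Pow(-1, -1)) = Mul(Add(3, Add(-4, n)), -1) = Mul(Add(-1, n), -1) = Add(1, Mul(-1, n)))
Pow(Function('Q')(Function('u')(3, -5), -4), 2) = Pow(Add(1, Mul(-1, -4)), 2) = Pow(Add(1, 4), 2) = Pow(5, 2) = 25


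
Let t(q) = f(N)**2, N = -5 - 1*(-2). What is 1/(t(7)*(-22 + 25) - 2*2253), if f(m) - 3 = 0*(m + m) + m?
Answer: -1/4506 ≈ -0.00022193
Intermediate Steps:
N = -3 (N = -5 + 2 = -3)
f(m) = 3 + m (f(m) = 3 + (0*(m + m) + m) = 3 + (0*(2*m) + m) = 3 + (0 + m) = 3 + m)
t(q) = 0 (t(q) = (3 - 3)**2 = 0**2 = 0)
1/(t(7)*(-22 + 25) - 2*2253) = 1/(0*(-22 + 25) - 2*2253) = 1/(0*3 - 4506) = 1/(0 - 4506) = 1/(-4506) = -1/4506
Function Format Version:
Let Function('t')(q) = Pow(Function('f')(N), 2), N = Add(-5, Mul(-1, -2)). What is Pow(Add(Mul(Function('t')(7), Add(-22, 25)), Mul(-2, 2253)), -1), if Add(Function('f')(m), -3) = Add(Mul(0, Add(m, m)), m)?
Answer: Rational(-1, 4506) ≈ -0.00022193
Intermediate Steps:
N = -3 (N = Add(-5, 2) = -3)
Function('f')(m) = Add(3, m) (Function('f')(m) = Add(3, Add(Mul(0, Add(m, m)), m)) = Add(3, Add(Mul(0, Mul(2, m)), m)) = Add(3, Add(0, m)) = Add(3, m))
Function('t')(q) = 0 (Function('t')(q) = Pow(Add(3, -3), 2) = Pow(0, 2) = 0)
Pow(Add(Mul(Function('t')(7), Add(-22, 25)), Mul(-2, 2253)), -1) = Pow(Add(Mul(0, Add(-22, 25)), Mul(-2, 2253)), -1) = Pow(Add(Mul(0, 3), -4506), -1) = Pow(Add(0, -4506), -1) = Pow(-4506, -1) = Rational(-1, 4506)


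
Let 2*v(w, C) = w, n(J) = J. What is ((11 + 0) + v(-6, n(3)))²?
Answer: 64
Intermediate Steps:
v(w, C) = w/2
((11 + 0) + v(-6, n(3)))² = ((11 + 0) + (½)*(-6))² = (11 - 3)² = 8² = 64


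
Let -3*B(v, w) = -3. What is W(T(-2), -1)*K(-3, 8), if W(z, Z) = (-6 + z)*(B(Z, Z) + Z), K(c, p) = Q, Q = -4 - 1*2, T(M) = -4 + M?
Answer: 0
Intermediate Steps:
B(v, w) = 1 (B(v, w) = -⅓*(-3) = 1)
Q = -6 (Q = -4 - 2 = -6)
K(c, p) = -6
W(z, Z) = (1 + Z)*(-6 + z) (W(z, Z) = (-6 + z)*(1 + Z) = (1 + Z)*(-6 + z))
W(T(-2), -1)*K(-3, 8) = (-6 + (-4 - 2) - 6*(-1) - (-4 - 2))*(-6) = (-6 - 6 + 6 - 1*(-6))*(-6) = (-6 - 6 + 6 + 6)*(-6) = 0*(-6) = 0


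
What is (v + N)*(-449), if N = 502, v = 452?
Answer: -428346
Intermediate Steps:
(v + N)*(-449) = (452 + 502)*(-449) = 954*(-449) = -428346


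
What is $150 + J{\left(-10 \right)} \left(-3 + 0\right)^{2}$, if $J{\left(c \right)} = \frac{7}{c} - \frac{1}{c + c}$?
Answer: $\frac{2883}{20} \approx 144.15$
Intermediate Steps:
$J{\left(c \right)} = \frac{13}{2 c}$ ($J{\left(c \right)} = \frac{7}{c} - \frac{1}{2 c} = \frac{13}{2 c}$)
$150 + J{\left(-10 \right)} \left(-3 + 0\right)^{2} = 150 + \frac{13}{2 \left(-10\right)} \left(-3 + 0\right)^{2} = 150 + \frac{13}{2} \left(- \frac{1}{10}\right) \left(-3\right)^{2} = 150 - \frac{117}{20} = \frac{2883}{20}$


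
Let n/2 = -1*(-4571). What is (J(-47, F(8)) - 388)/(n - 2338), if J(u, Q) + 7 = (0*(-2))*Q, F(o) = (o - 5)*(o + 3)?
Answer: -395/6804 ≈ -0.058054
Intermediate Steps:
F(o) = (-5 + o)*(3 + o)
J(u, Q) = -7 (J(u, Q) = -7 + (0*(-2))*Q = -7 + 0*Q = -7 + 0 = -7)
n = 9142 (n = 2*(-1*(-4571)) = 2*4571 = 9142)
(J(-47, F(8)) - 388)/(n - 2338) = (-7 - 388)/(9142 - 2338) = -395/6804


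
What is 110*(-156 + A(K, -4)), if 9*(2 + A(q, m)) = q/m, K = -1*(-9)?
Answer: -34815/2 ≈ -17408.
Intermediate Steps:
K = 9
A(q, m) = -2 + q/(9*m) (A(q, m) = -2 + (q/m)/9 = -2 + q/(9*m))
110*(-156 + A(K, -4)) = 110*(-156 + (-2 + (⅑)*9/(-4))) = 110*(-156 + (-2 + (⅑)*9*(-¼))) = 110*(-156 + (-2 - ¼)) = 110*(-156 - 9/4) = 110*(-633/4) = -34815/2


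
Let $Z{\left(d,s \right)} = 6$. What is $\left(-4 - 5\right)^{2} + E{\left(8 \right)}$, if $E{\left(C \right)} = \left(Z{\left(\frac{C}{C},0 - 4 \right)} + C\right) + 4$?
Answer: $99$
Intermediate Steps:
$E{\left(C \right)} = 10 + C$ ($E{\left(C \right)} = \left(6 + C\right) + 4 = 10 + C$)
$\left(-4 - 5\right)^{2} + E{\left(8 \right)} = \left(-4 - 5\right)^{2} + \left(10 + 8\right) = \left(-9\right)^{2} + 18 = 81 + 18 = 99$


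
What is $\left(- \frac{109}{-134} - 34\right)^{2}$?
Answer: $\frac{19775809}{17956} \approx 1101.3$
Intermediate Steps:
$\left(- \frac{109}{-134} - 34\right)^{2} = \left(\left(-109\right) \left(- \frac{1}{134}\right) - 34\right)^{2} = \left(\frac{109}{134} - 34\right)^{2} = \left(- \frac{4447}{134}\right)^{2} = \frac{19775809}{17956}$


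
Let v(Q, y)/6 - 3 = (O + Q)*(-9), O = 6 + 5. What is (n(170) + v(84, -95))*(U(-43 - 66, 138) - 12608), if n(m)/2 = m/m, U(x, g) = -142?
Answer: 65152500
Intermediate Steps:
n(m) = 2 (n(m) = 2*(m/m) = 2*1 = 2)
O = 11
v(Q, y) = -576 - 54*Q (v(Q, y) = 18 + 6*((11 + Q)*(-9)) = 18 + 6*(-99 - 9*Q) = 18 + (-594 - 54*Q) = -576 - 54*Q)
(n(170) + v(84, -95))*(U(-43 - 66, 138) - 12608) = (2 + (-576 - 54*84))*(-142 - 12608) = (2 + (-576 - 4536))*(-12750) = (2 - 5112)*(-12750) = -5110*(-12750) = 65152500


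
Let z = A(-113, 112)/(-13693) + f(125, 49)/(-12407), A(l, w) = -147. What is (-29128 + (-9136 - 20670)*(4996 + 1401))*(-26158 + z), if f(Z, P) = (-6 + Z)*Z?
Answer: 847492846861933708440/169889051 ≈ 4.9885e+12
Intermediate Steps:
f(Z, P) = Z*(-6 + Z)
z = -201859546/169889051 (z = -147/(-13693) + (125*(-6 + 125))/(-12407) = -147*(-1/13693) + (125*119)*(-1/12407) = 147/13693 + 14875*(-1/12407) = 147/13693 - 14875/12407 = -201859546/169889051 ≈ -1.1882)
(-29128 + (-9136 - 20670)*(4996 + 1401))*(-26158 + z) = (-29128 + (-9136 - 20670)*(4996 + 1401))*(-26158 - 201859546/169889051) = (-29128 - 29806*6397)*(-4444159655604/169889051) = (-29128 - 190668982)*(-4444159655604/169889051) = -190698110*(-4444159655604/169889051) = 847492846861933708440/169889051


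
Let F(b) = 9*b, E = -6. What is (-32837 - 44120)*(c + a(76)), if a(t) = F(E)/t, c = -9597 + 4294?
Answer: 15509990737/38 ≈ 4.0816e+8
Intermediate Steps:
c = -5303
a(t) = -54/t (a(t) = (9*(-6))/t = -54/t)
(-32837 - 44120)*(c + a(76)) = (-32837 - 44120)*(-5303 - 54/76) = -76957*(-5303 - 54*1/76) = -76957*(-5303 - 27/38) = -76957*(-201541/38) = 15509990737/38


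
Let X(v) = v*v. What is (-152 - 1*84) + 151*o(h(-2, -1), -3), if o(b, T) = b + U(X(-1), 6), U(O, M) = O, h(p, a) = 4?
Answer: 519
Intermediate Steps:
X(v) = v**2
o(b, T) = 1 + b (o(b, T) = b + (-1)**2 = b + 1 = 1 + b)
(-152 - 1*84) + 151*o(h(-2, -1), -3) = (-152 - 1*84) + 151*(1 + 4) = (-152 - 84) + 151*5 = -236 + 755 = 519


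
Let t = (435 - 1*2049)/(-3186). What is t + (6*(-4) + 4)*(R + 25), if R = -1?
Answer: -254611/531 ≈ -479.49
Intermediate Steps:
t = 269/531 (t = (435 - 2049)*(-1/3186) = -1614*(-1/3186) = 269/531 ≈ 0.50659)
t + (6*(-4) + 4)*(R + 25) = 269/531 + (6*(-4) + 4)*(-1 + 25) = 269/531 + (-24 + 4)*24 = 269/531 - 20*24 = 269/531 - 480 = -254611/531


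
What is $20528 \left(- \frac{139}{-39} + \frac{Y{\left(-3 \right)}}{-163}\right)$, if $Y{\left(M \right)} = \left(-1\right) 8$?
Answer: $\frac{471507632}{6357} \approx 74171.0$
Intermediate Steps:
$Y{\left(M \right)} = -8$
$20528 \left(- \frac{139}{-39} + \frac{Y{\left(-3 \right)}}{-163}\right) = 20528 \left(- \frac{139}{-39} - \frac{8}{-163}\right) = 20528 \left(\left(-139\right) \left(- \frac{1}{39}\right) - - \frac{8}{163}\right) = 20528 \left(\frac{139}{39} + \frac{8}{163}\right) = 20528 \cdot \frac{22969}{6357} = \frac{471507632}{6357}$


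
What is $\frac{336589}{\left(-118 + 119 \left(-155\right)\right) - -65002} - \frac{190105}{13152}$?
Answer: $- \frac{4401467567}{610765728} \approx -7.2065$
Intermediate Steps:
$\frac{336589}{\left(-118 + 119 \left(-155\right)\right) - -65002} - \frac{190105}{13152} = \frac{336589}{\left(-118 - 18445\right) + 65002} - \frac{190105}{13152} = \frac{336589}{-18563 + 65002} - \frac{190105}{13152} = \frac{336589}{46439} - \frac{190105}{13152} = - \frac{4401467567}{610765728}$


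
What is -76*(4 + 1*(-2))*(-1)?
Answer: 152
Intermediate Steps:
-76*(4 + 1*(-2))*(-1) = -76*(4 - 2)*(-1) = -152*(-1) = -76*(-2) = 152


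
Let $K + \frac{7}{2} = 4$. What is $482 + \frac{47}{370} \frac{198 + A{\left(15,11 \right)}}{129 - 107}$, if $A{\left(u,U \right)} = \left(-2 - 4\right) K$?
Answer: $\frac{786529}{1628} \approx 483.13$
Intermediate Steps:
$K = \frac{1}{2}$ ($K = - \frac{7}{2} + 4 = \frac{1}{2} \approx 0.5$)
$A{\left(u,U \right)} = -3$ ($A{\left(u,U \right)} = \left(-2 - 4\right) \frac{1}{2} = \left(-6\right) \frac{1}{2} = -3$)
$482 + \frac{47}{370} \frac{198 + A{\left(15,11 \right)}}{129 - 107} = 482 + \frac{47}{370} \frac{198 - 3}{129 - 107} = 482 + 47 \cdot \frac{1}{370} \cdot \frac{195}{22} = 482 + \frac{47 \cdot 195 \cdot \frac{1}{22}}{370} = 482 + \frac{47}{370} \cdot \frac{195}{22} = 482 + \frac{1833}{1628} = \frac{786529}{1628}$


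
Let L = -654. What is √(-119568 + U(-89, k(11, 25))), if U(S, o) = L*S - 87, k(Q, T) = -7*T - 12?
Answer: I*√61449 ≈ 247.89*I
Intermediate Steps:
k(Q, T) = -12 - 7*T
U(S, o) = -87 - 654*S (U(S, o) = -654*S - 87 = -87 - 654*S)
√(-119568 + U(-89, k(11, 25))) = √(-119568 + (-87 - 654*(-89))) = √(-119568 + (-87 + 58206)) = √(-119568 + 58119) = √(-61449) = I*√61449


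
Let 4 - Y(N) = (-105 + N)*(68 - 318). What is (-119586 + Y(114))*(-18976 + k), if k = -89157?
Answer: 12687461156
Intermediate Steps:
Y(N) = -26246 + 250*N (Y(N) = 4 - (-105 + N)*(68 - 318) = 4 - (-105 + N)*(-250) = 4 - (26250 - 250*N) = 4 + (-26250 + 250*N) = -26246 + 250*N)
(-119586 + Y(114))*(-18976 + k) = (-119586 + (-26246 + 250*114))*(-18976 - 89157) = (-119586 + (-26246 + 28500))*(-108133) = (-119586 + 2254)*(-108133) = -117332*(-108133) = 12687461156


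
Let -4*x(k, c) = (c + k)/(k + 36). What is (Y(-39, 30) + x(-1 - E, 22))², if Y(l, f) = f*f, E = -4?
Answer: 19705140625/24336 ≈ 8.0971e+5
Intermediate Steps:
Y(l, f) = f²
x(k, c) = -(c + k)/(4*(36 + k)) (x(k, c) = -(c + k)/(4*(k + 36)) = -(c + k)/(4*(36 + k)))
(Y(-39, 30) + x(-1 - E, 22))² = (30² + (-1*22 - (-1 - 1*(-4)))/(4*(36 + (-1 - 1*(-4)))))² = (900 + (-22 - (-1 + 4))/(4*(36 + (-1 + 4))))² = (900 + (-22 - 1*3)/(4*(36 + 3)))² = (900 + (¼)*(-22 - 3)/39)² = (900 + (¼)*(1/39)*(-25))² = (900 - 25/156)² = (140375/156)² = 19705140625/24336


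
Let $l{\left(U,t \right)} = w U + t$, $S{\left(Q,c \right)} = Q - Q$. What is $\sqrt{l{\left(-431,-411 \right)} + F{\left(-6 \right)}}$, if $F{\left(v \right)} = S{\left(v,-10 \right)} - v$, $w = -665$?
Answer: $\sqrt{286210} \approx 534.99$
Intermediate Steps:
$S{\left(Q,c \right)} = 0$
$l{\left(U,t \right)} = t - 665 U$ ($l{\left(U,t \right)} = - 665 U + t = t - 665 U$)
$F{\left(v \right)} = - v$ ($F{\left(v \right)} = 0 - v = - v$)
$\sqrt{l{\left(-431,-411 \right)} + F{\left(-6 \right)}} = \sqrt{\left(-411 - -286615\right) - -6} = \sqrt{\left(-411 + 286615\right) + 6} = \sqrt{286204 + 6} = \sqrt{286210}$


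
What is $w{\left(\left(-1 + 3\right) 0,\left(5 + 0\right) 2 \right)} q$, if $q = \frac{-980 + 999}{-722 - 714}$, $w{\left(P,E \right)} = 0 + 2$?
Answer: $- \frac{19}{718} \approx -0.026462$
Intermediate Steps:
$w{\left(P,E \right)} = 2$
$q = - \frac{19}{1436}$ ($q = \frac{19}{-1436} = 19 \left(- \frac{1}{1436}\right) = - \frac{19}{1436} \approx -0.013231$)
$w{\left(\left(-1 + 3\right) 0,\left(5 + 0\right) 2 \right)} q = 2 \left(- \frac{19}{1436}\right) = - \frac{19}{718}$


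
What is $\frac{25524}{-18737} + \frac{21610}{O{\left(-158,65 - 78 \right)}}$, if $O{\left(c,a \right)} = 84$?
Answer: $\frac{201381277}{786954} \approx 255.9$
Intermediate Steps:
$\frac{25524}{-18737} + \frac{21610}{O{\left(-158,65 - 78 \right)}} = \frac{25524}{-18737} + \frac{21610}{84} = 25524 \left(- \frac{1}{18737}\right) + 21610 \cdot \frac{1}{84} = - \frac{25524}{18737} + \frac{10805}{42} = \frac{201381277}{786954}$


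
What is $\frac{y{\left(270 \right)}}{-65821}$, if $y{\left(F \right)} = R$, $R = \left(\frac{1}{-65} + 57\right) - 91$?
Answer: $\frac{2211}{4278365} \approx 0.00051679$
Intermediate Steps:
$R = - \frac{2211}{65}$ ($R = \left(- \frac{1}{65} + 57\right) - 91 = \frac{3704}{65} - 91 = - \frac{2211}{65} \approx -34.015$)
$y{\left(F \right)} = - \frac{2211}{65}$
$\frac{y{\left(270 \right)}}{-65821} = - \frac{2211}{65 \left(-65821\right)} = \left(- \frac{2211}{65}\right) \left(- \frac{1}{65821}\right) = \frac{2211}{4278365}$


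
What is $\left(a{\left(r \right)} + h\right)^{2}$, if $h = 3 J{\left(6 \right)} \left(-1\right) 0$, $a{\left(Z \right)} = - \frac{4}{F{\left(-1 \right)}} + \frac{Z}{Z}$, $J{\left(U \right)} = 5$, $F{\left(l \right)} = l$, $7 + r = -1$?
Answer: $25$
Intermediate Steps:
$r = -8$ ($r = -7 - 1 = -8$)
$a{\left(Z \right)} = 5$ ($a{\left(Z \right)} = - \frac{4}{-1} + \frac{Z}{Z} = \left(-4\right) \left(-1\right) + 1 = 4 + 1 = 5$)
$h = 0$ ($h = 3 \cdot 5 \left(-1\right) 0 = 3 \left(\left(-5\right) 0\right) = 3 \cdot 0 = 0$)
$\left(a{\left(r \right)} + h\right)^{2} = \left(5 + 0\right)^{2} = 5^{2} = 25$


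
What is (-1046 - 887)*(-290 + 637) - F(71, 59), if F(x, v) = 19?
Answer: -670770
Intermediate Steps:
(-1046 - 887)*(-290 + 637) - F(71, 59) = (-1046 - 887)*(-290 + 637) - 1*19 = -1933*347 - 19 = -670751 - 19 = -670770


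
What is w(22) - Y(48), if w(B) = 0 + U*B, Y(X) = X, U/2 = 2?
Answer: 40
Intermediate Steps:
U = 4 (U = 2*2 = 4)
w(B) = 4*B (w(B) = 0 + 4*B = 4*B)
w(22) - Y(48) = 4*22 - 1*48 = 88 - 48 = 40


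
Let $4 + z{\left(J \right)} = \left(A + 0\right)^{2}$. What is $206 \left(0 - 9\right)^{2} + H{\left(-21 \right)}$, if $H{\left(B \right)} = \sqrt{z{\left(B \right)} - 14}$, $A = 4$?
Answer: $16686 + i \sqrt{2} \approx 16686.0 + 1.4142 i$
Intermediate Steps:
$z{\left(J \right)} = 12$ ($z{\left(J \right)} = -4 + \left(4 + 0\right)^{2} = -4 + 4^{2} = -4 + 16 = 12$)
$H{\left(B \right)} = i \sqrt{2}$ ($H{\left(B \right)} = \sqrt{12 - 14} = \sqrt{-2} = i \sqrt{2}$)
$206 \left(0 - 9\right)^{2} + H{\left(-21 \right)} = 206 \left(0 - 9\right)^{2} + i \sqrt{2} = 206 \left(-9\right)^{2} + i \sqrt{2} = 206 \cdot 81 + i \sqrt{2} = 16686 + i \sqrt{2}$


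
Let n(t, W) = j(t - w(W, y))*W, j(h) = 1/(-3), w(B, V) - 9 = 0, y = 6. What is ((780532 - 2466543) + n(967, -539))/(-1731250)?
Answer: 2528747/2596875 ≈ 0.97377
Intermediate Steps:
w(B, V) = 9 (w(B, V) = 9 + 0 = 9)
j(h) = -⅓
n(t, W) = -W/3
((780532 - 2466543) + n(967, -539))/(-1731250) = ((780532 - 2466543) - ⅓*(-539))/(-1731250) = (-1686011 + 539/3)*(-1/1731250) = -5057494/3*(-1/1731250) = 2528747/2596875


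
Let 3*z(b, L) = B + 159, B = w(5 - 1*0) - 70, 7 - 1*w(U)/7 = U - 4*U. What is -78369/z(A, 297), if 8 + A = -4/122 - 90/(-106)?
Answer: -26123/27 ≈ -967.52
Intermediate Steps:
A = -23225/3233 (A = -8 + (-4/122 - 90/(-106)) = -8 + (-4*1/122 - 90*(-1/106)) = -8 + (-2/61 + 45/53) = -8 + 2639/3233 = -23225/3233 ≈ -7.1837)
w(U) = 49 + 21*U (w(U) = 49 - 7*(U - 4*U) = 49 - (-21)*U = 49 + 21*U)
B = 84 (B = (49 + 21*(5 - 1*0)) - 70 = (49 + 21*(5 + 0)) - 70 = (49 + 21*5) - 70 = (49 + 105) - 70 = 154 - 70 = 84)
z(b, L) = 81 (z(b, L) = (84 + 159)/3 = (⅓)*243 = 81)
-78369/z(A, 297) = -78369/81 = -78369*1/81 = -26123/27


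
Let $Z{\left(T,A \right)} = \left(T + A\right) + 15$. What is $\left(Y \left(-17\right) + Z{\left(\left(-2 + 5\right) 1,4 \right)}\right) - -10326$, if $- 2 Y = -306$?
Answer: $7747$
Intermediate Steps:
$Y = 153$ ($Y = \left(- \frac{1}{2}\right) \left(-306\right) = 153$)
$Z{\left(T,A \right)} = 15 + A + T$ ($Z{\left(T,A \right)} = \left(A + T\right) + 15 = 15 + A + T$)
$\left(Y \left(-17\right) + Z{\left(\left(-2 + 5\right) 1,4 \right)}\right) - -10326 = \left(153 \left(-17\right) + \left(15 + 4 + \left(-2 + 5\right) 1\right)\right) - -10326 = \left(-2601 + \left(15 + 4 + 3 \cdot 1\right)\right) + 10326 = \left(-2601 + \left(15 + 4 + 3\right)\right) + 10326 = \left(-2601 + 22\right) + 10326 = -2579 + 10326 = 7747$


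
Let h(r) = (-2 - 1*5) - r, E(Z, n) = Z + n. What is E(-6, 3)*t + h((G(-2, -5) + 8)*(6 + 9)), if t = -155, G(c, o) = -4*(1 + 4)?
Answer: 638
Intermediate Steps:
G(c, o) = -20 (G(c, o) = -4*5 = -20)
h(r) = -7 - r (h(r) = (-2 - 5) - r = -7 - r)
E(-6, 3)*t + h((G(-2, -5) + 8)*(6 + 9)) = (-6 + 3)*(-155) + (-7 - (-20 + 8)*(6 + 9)) = -3*(-155) + (-7 - (-12)*15) = 465 + (-7 - 1*(-180)) = 465 + (-7 + 180) = 465 + 173 = 638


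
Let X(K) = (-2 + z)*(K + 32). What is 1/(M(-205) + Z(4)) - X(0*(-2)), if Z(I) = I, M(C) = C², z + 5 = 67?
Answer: -80695679/42029 ≈ -1920.0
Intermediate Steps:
z = 62 (z = -5 + 67 = 62)
X(K) = 1920 + 60*K (X(K) = (-2 + 62)*(K + 32) = 60*(32 + K) = 1920 + 60*K)
1/(M(-205) + Z(4)) - X(0*(-2)) = 1/((-205)² + 4) - (1920 + 60*(0*(-2))) = 1/(42025 + 4) - (1920 + 60*0) = 1/42029 - (1920 + 0) = 1/42029 - 1*1920 = 1/42029 - 1920 = -80695679/42029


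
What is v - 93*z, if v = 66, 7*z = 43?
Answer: -3537/7 ≈ -505.29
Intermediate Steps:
z = 43/7 (z = (⅐)*43 = 43/7 ≈ 6.1429)
v - 93*z = 66 - 93*43/7 = 66 - 3999/7 = -3537/7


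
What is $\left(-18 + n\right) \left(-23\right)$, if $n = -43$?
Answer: $1403$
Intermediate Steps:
$\left(-18 + n\right) \left(-23\right) = \left(-18 - 43\right) \left(-23\right) = \left(-61\right) \left(-23\right) = 1403$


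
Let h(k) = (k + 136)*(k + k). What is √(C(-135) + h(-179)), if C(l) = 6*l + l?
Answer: √14449 ≈ 120.20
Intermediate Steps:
h(k) = 2*k*(136 + k) (h(k) = (136 + k)*(2*k) = 2*k*(136 + k))
C(l) = 7*l
√(C(-135) + h(-179)) = √(7*(-135) + 2*(-179)*(136 - 179)) = √(-945 + 2*(-179)*(-43)) = √(-945 + 15394) = √14449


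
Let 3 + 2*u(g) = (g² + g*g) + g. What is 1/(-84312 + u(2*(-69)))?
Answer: -2/130677 ≈ -1.5305e-5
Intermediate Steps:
u(g) = -3/2 + g² + g/2 (u(g) = -3/2 + ((g² + g*g) + g)/2 = -3/2 + ((g² + g²) + g)/2 = -3/2 + (2*g² + g)/2 = -3/2 + (g + 2*g²)/2 = -3/2 + (g² + g/2) = -3/2 + g² + g/2)
1/(-84312 + u(2*(-69))) = 1/(-84312 + (-3/2 + (2*(-69))² + (2*(-69))/2)) = 1/(-84312 + (-3/2 + (-138)² + (½)*(-138))) = 1/(-84312 + (-3/2 + 19044 - 69)) = 1/(-84312 + 37947/2) = 1/(-130677/2) = -2/130677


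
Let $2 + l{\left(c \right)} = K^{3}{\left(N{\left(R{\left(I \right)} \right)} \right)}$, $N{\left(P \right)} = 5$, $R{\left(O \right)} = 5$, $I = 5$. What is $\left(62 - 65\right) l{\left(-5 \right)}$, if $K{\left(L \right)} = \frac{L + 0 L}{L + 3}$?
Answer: $\frac{2697}{512} \approx 5.2676$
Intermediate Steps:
$K{\left(L \right)} = \frac{L}{3 + L}$ ($K{\left(L \right)} = \frac{L + 0}{3 + L} = \frac{L}{3 + L}$)
$l{\left(c \right)} = - \frac{899}{512}$ ($l{\left(c \right)} = -2 + \left(\frac{5}{3 + 5}\right)^{3} = -2 + \left(\frac{5}{8}\right)^{3} = -2 + \frac{125}{512} = - \frac{899}{512}$)
$\left(62 - 65\right) l{\left(-5 \right)} = \left(62 - 65\right) \left(- \frac{899}{512}\right) = \left(-3\right) \left(- \frac{899}{512}\right) = \frac{2697}{512}$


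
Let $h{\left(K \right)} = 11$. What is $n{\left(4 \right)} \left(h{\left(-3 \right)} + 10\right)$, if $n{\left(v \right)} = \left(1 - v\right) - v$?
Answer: $-147$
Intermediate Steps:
$n{\left(v \right)} = 1 - 2 v$
$n{\left(4 \right)} \left(h{\left(-3 \right)} + 10\right) = \left(1 - 8\right) \left(11 + 10\right) = \left(1 - 8\right) 21 = \left(-7\right) 21 = -147$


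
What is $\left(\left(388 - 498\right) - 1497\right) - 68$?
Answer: $-1675$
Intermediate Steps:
$\left(\left(388 - 498\right) - 1497\right) - 68 = \left(-110 - 1497\right) - 68 = -1607 - 68 = -1675$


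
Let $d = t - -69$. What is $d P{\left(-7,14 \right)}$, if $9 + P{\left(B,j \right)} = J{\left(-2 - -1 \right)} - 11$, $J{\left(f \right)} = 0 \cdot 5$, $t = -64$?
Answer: $-100$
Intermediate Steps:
$J{\left(f \right)} = 0$
$P{\left(B,j \right)} = -20$ ($P{\left(B,j \right)} = -9 + \left(0 - 11\right) = -9 - 11 = -20$)
$d = 5$ ($d = -64 - -69 = -64 + 69 = 5$)
$d P{\left(-7,14 \right)} = 5 \left(-20\right) = -100$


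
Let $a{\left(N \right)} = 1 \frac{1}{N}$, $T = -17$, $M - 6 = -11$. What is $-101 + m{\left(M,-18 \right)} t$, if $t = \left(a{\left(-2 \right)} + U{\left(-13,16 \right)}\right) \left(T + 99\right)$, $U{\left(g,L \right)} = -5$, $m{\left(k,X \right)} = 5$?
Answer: $-2356$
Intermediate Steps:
$M = -5$ ($M = 6 - 11 = -5$)
$a{\left(N \right)} = \frac{1}{N}$
$t = -451$ ($t = \left(\frac{1}{-2} - 5\right) \left(-17 + 99\right) = \left(- \frac{1}{2} - 5\right) 82 = \left(- \frac{11}{2}\right) 82 = -451$)
$-101 + m{\left(M,-18 \right)} t = -101 + 5 \left(-451\right) = -101 - 2255 = -2356$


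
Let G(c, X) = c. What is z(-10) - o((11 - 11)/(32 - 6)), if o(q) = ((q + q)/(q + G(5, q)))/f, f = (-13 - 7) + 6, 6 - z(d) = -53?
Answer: 59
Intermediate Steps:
z(d) = 59 (z(d) = 6 - 1*(-53) = 6 + 53 = 59)
f = -14 (f = -20 + 6 = -14)
o(q) = -q/(7*(5 + q)) (o(q) = ((q + q)/(q + 5))/(-14) = ((2*q)/(5 + q))*(-1/14) = (2*q/(5 + q))*(-1/14) = -q/(7*(5 + q)))
z(-10) - o((11 - 11)/(32 - 6)) = 59 - (-1)*(11 - 11)/(32 - 6)/(35 + 7*((11 - 11)/(32 - 6))) = 59 - (-1)*0/26/(35 + 7*(0/26)) = 59 - (-1)*0*(1/26)/(35 + 7*(0*(1/26))) = 59 - (-1)*0/(35 + 7*0) = 59 - (-1)*0/(35 + 0) = 59 - (-1)*0/35 = 59 - 1*0 = 59 + 0 = 59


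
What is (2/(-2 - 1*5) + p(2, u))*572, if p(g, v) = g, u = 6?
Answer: 6864/7 ≈ 980.57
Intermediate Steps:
(2/(-2 - 1*5) + p(2, u))*572 = (2/(-2 - 1*5) + 2)*572 = (2/(-2 - 5) + 2)*572 = (2/(-7) + 2)*572 = (2*(-⅐) + 2)*572 = (-2/7 + 2)*572 = (12/7)*572 = 6864/7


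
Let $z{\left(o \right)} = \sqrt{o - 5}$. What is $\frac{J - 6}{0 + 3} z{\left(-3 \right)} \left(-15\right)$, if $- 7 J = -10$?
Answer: $\frac{320 i \sqrt{2}}{7} \approx 64.65 i$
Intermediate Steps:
$z{\left(o \right)} = \sqrt{-5 + o}$
$J = \frac{10}{7}$ ($J = \left(- \frac{1}{7}\right) \left(-10\right) = \frac{10}{7} \approx 1.4286$)
$\frac{J - 6}{0 + 3} z{\left(-3 \right)} \left(-15\right) = \frac{\frac{10}{7} - 6}{0 + 3} \sqrt{-5 - 3} \left(-15\right) = - \frac{32}{7 \cdot 3} \sqrt{-8} \left(-15\right) = \left(- \frac{32}{7}\right) \frac{1}{3} \cdot 2 i \sqrt{2} \left(-15\right) = - \frac{32 \cdot 2 i \sqrt{2}}{21} \left(-15\right) = - \frac{64 i \sqrt{2}}{21} \left(-15\right) = \frac{320 i \sqrt{2}}{7}$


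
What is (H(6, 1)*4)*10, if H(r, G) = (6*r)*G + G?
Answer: 1480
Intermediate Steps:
H(r, G) = G + 6*G*r (H(r, G) = 6*G*r + G = G + 6*G*r)
(H(6, 1)*4)*10 = ((1*(1 + 6*6))*4)*10 = ((1*(1 + 36))*4)*10 = ((1*37)*4)*10 = (37*4)*10 = 148*10 = 1480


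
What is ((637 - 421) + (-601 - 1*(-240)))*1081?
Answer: -156745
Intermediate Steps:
((637 - 421) + (-601 - 1*(-240)))*1081 = (216 + (-601 + 240))*1081 = (216 - 361)*1081 = -145*1081 = -156745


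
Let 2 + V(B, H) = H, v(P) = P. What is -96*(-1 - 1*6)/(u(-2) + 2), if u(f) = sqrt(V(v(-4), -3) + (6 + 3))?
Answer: 168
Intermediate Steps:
V(B, H) = -2 + H
u(f) = 2 (u(f) = sqrt((-2 - 3) + (6 + 3)) = sqrt(-5 + 9) = sqrt(4) = 2)
-96*(-1 - 1*6)/(u(-2) + 2) = -96*(-1 - 1*6)/(2 + 2) = -96*(-1 - 6)/4 = -96*(-7*1/4) = -96*(-7)/4 = -12*(-14) = 168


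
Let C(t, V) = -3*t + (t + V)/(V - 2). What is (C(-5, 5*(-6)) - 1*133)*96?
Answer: -11223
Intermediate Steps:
C(t, V) = -3*t + (V + t)/(-2 + V)
(C(-5, 5*(-6)) - 1*133)*96 = ((5*(-6) + 7*(-5) - 3*5*(-6)*(-5))/(-2 + 5*(-6)) - 1*133)*96 = ((-30 - 35 - 3*(-30)*(-5))/(-2 - 30) - 133)*96 = ((-30 - 35 - 450)/(-32) - 133)*96 = (-1/32*(-515) - 133)*96 = (515/32 - 133)*96 = -3741/32*96 = -11223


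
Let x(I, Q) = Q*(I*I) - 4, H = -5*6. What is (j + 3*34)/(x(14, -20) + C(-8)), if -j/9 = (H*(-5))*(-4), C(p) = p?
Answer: -2751/1966 ≈ -1.3993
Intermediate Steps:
H = -30
x(I, Q) = -4 + Q*I² (x(I, Q) = Q*I² - 4 = -4 + Q*I²)
j = 5400 (j = -9*(-30*(-5))*(-4) = -1350*(-4) = -9*(-600) = 5400)
(j + 3*34)/(x(14, -20) + C(-8)) = (5400 + 3*34)/((-4 - 20*14²) - 8) = (5400 + 102)/((-4 - 20*196) - 8) = 5502/((-4 - 3920) - 8) = 5502/(-3924 - 8) = 5502/(-3932) = 5502*(-1/3932) = -2751/1966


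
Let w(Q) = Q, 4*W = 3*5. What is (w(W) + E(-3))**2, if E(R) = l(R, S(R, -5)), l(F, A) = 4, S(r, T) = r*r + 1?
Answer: 961/16 ≈ 60.063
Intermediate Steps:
S(r, T) = 1 + r**2 (S(r, T) = r**2 + 1 = 1 + r**2)
W = 15/4 (W = (3*5)/4 = (1/4)*15 = 15/4 ≈ 3.7500)
E(R) = 4
(w(W) + E(-3))**2 = (15/4 + 4)**2 = (31/4)**2 = 961/16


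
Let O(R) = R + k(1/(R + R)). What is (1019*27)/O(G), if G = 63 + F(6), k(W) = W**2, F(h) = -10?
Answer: 103045356/198503 ≈ 519.11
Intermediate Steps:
G = 53 (G = 63 - 10 = 53)
O(R) = R + 1/(4*R**2) (O(R) = R + (1/(R + R))**2 = R + (1/(2*R))**2 = R + 1/(4*R**2))
(1019*27)/O(G) = (1019*27)/(53 + (1/4)/53**2) = 27513/(53 + (1/4)*(1/2809)) = 27513/(53 + 1/11236) = 27513/(595509/11236) = 27513*(11236/595509) = 103045356/198503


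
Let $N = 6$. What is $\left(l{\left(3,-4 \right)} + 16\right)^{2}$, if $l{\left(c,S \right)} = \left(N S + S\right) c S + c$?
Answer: $126025$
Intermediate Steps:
$l{\left(c,S \right)} = c + 7 c S^{2}$ ($l{\left(c,S \right)} = \left(6 S + S\right) c S + c = 7 S c S + c = 7 c S^{2} + c = c + 7 c S^{2}$)
$\left(l{\left(3,-4 \right)} + 16\right)^{2} = \left(3 \left(1 + 7 \left(-4\right)^{2}\right) + 16\right)^{2} = \left(3 \left(1 + 7 \cdot 16\right) + 16\right)^{2} = \left(3 \left(1 + 112\right) + 16\right)^{2} = \left(3 \cdot 113 + 16\right)^{2} = \left(339 + 16\right)^{2} = 355^{2} = 126025$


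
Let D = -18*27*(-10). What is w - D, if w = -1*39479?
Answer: -44339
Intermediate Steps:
w = -39479
D = 4860 (D = -486*(-10) = 4860)
w - D = -39479 - 1*4860 = -39479 - 4860 = -44339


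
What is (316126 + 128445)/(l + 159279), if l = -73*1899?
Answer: 444571/20652 ≈ 21.527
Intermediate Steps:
l = -138627
(316126 + 128445)/(l + 159279) = (316126 + 128445)/(-138627 + 159279) = 444571/20652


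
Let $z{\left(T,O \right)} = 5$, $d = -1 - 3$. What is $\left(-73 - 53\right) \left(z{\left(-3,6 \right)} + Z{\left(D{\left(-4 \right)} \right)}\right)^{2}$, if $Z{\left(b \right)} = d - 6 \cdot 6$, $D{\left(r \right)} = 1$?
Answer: $-154350$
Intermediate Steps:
$d = -4$ ($d = -1 - 3 = -4$)
$Z{\left(b \right)} = -40$ ($Z{\left(b \right)} = -4 - 6 \cdot 6 = -4 - 36 = -40$)
$\left(-73 - 53\right) \left(z{\left(-3,6 \right)} + Z{\left(D{\left(-4 \right)} \right)}\right)^{2} = \left(-73 - 53\right) \left(5 - 40\right)^{2} = \left(-73 - 53\right) \left(-35\right)^{2} = \left(-126\right) 1225 = -154350$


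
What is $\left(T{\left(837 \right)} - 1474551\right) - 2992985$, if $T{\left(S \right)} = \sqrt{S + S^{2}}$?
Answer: $-4467536 + 3 \sqrt{77934} \approx -4.4667 \cdot 10^{6}$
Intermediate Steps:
$\left(T{\left(837 \right)} - 1474551\right) - 2992985 = \left(\sqrt{837 \left(1 + 837\right)} - 1474551\right) - 2992985 = \left(\sqrt{837 \cdot 838} - 1474551\right) - 2992985 = \left(\sqrt{701406} - 1474551\right) - 2992985 = \left(3 \sqrt{77934} - 1474551\right) - 2992985 = \left(-1474551 + 3 \sqrt{77934}\right) - 2992985 = -4467536 + 3 \sqrt{77934}$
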